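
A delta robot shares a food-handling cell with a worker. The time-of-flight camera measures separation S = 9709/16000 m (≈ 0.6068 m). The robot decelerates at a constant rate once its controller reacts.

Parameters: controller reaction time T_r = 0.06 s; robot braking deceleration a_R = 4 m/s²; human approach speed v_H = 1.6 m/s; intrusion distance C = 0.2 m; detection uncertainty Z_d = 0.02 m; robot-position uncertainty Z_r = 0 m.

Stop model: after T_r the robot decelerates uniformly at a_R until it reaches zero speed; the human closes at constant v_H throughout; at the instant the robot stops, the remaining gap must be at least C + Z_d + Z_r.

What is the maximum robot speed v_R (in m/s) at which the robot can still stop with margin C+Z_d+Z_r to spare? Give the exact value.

collect terms ⇒ (1/8)·v_R² + (23/50)·v_R + (-4653/16000) = 0
  disc = (23/50)² − 4·(1/8)·(-4653/16000) = 57121/160000 ; √disc = 239/400
  v_R = (−(23/50) + 239/400) / (2·(1/8)) = 11/20 m/s
check:
stop time T_s = (11/20)/4 = 0.1375 s
robot in T_r: 0.5500·0.0600 = 0.0330 m
robot covers 0.5500·0.1375 − ½·4.0000·0.1375² = 0.0378 m while stopping
human closes 1.6000·0.1975 = 0.3160 m
margins: 0.2000+0.0200+0.0000 = 0.2200 m
sum ≈ 0.0330+0.0378+0.3160+0.2200 ≈ 0.6068 m = S ✓

v_R_max = 11/20 m/s = 0.5500 m/s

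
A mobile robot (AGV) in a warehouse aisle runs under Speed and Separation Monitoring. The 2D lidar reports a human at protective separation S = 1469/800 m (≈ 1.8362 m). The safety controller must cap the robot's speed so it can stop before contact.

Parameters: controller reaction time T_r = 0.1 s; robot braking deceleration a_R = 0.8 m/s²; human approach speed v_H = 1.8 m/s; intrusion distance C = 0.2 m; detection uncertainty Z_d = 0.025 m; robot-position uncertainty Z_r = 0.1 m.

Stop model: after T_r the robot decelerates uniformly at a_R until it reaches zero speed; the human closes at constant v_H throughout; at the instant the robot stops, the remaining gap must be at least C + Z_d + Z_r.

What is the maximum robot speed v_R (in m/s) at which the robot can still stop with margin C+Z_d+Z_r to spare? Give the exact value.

v_R_max = 1/2 m/s = 0.5000 m/s

at the boundary: (5/8)·v² + (47/20)·v + (-213/160) = 0
  disc = (47/20)² − 4·(5/8)·(-213/160) = 14161/1600 ; √disc = 119/40
  v_R = (−(47/20) + 119/40) / (2·(5/8)) = 1/2 m/s
check:
T_s = v_R/a_R = (1/2)/(4/5) = 0.6250 s
reaction-phase robot travel = 0.5000·0.1000 = 0.0500 m
robot covers 0.5000·0.6250 − ½·0.8000·0.6250² = 0.1562 m while stopping
human over T_r+T_s: 1.8000·(0.1000+0.6250) = 1.3050 m
residual clearance needed = 0.2000+0.0250+0.1000 = 0.3250 m
sum ≈ 0.0500+0.1562+1.3050+0.3250 ≈ 1.8362 m = S ✓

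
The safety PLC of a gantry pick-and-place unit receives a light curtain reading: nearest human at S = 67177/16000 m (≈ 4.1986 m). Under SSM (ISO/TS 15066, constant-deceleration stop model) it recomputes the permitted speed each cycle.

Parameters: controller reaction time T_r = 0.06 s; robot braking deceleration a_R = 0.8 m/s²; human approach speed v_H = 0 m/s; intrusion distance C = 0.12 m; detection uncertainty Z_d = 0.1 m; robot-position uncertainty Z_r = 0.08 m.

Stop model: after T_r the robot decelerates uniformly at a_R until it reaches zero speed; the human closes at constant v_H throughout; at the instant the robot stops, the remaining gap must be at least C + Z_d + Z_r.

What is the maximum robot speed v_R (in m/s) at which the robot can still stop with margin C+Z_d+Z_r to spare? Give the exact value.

v_R_max = 49/20 m/s = 2.4500 m/s

at the boundary: (5/8)·v² + (3/50)·v + (-62377/16000) = 0
  disc = (3/50)² − 4·(5/8)·(-62377/16000) = 1560001/160000 ; √disc = 1249/400
  v_R = (−(3/50) + 1249/400) / (2·(5/8)) = 49/20 m/s
check:
braking lasts T_s = (49/20)/(4/5) = 3.0625 s
robot covers v_R·T_r = 2.4500·0.0600 = 0.1470 m before braking
braking distance = 2.4500²/(2·0.8000) = 3.7516 m
person approaches 0.0000·(0.0600+3.0625) = 0.0000 m
margins: 0.1200+0.1000+0.0800 = 0.3000 m
sum ≈ 0.1470+3.7516+0.0000+0.3000 ≈ 4.1986 m = S ✓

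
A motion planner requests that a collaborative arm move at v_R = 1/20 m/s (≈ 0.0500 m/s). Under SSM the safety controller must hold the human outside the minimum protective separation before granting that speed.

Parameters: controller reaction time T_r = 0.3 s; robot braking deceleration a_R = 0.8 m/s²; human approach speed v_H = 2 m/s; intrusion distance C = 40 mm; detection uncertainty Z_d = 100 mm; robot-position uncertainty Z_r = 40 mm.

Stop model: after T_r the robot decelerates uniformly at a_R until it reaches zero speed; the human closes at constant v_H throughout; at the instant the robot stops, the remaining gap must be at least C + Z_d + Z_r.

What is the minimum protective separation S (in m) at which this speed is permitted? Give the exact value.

S_min = 2949/3200 m = 0.9216 m

stop time T_s = (1/20)/(4/5) = 0.0625 s
robot in T_r: 0.0500·0.3000 = 0.0150 m
robot covers 0.0500·0.0625 − ½·0.8000·0.0625² = 0.0016 m while stopping
human over T_r+T_s: 2.0000·(0.3000+0.0625) = 0.7250 m
C+Z_d+Z_r = 0.0400+0.1000+0.0400 = 0.1800 m
S_min ≈ 0.0150+0.0016+0.7250+0.1800  ⇒  S_min = 2949/3200 m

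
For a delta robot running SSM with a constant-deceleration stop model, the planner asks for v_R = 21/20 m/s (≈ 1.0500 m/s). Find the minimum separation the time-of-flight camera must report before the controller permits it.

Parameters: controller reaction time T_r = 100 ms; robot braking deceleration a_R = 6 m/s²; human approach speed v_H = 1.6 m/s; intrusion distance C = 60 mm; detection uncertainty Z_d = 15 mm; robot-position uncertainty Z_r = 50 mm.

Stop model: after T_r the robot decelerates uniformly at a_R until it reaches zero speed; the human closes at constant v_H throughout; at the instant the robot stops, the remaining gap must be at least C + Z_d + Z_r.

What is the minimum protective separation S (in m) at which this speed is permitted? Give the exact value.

S_min = 1219/1600 m = 0.7619 m

stop time T_s = (21/20)/6 = 0.1750 s
robot in T_r: 1.0500·0.1000 = 0.1050 m
braking distance = 1.0500²/(2·6.0000) = 0.0919 m
human over T_r+T_s: 1.6000·(0.1000+0.1750) = 0.4400 m
C+Z_d+Z_r = 0.0600+0.0150+0.0500 = 0.1250 m
S_min ≈ 0.1050+0.0919+0.4400+0.1250  ⇒  S_min = 1219/1600 m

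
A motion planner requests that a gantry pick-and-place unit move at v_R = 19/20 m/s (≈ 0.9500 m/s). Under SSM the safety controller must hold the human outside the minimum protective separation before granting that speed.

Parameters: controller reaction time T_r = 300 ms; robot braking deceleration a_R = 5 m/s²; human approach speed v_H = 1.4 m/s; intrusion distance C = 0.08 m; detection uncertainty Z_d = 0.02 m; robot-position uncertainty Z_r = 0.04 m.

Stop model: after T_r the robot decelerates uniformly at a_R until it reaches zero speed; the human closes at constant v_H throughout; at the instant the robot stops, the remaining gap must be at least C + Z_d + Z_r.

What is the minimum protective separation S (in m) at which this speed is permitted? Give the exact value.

S_min = 961/800 m = 1.2012 m

braking lasts T_s = (19/20)/5 = 0.1900 s
robot in T_r: 0.9500·0.3000 = 0.2850 m
braking distance = 0.9500²/(2·5.0000) = 0.0902 m
person approaches 1.4000·(0.3000+0.1900) = 0.6860 m
C+Z_d+Z_r = 0.0800+0.0200+0.0400 = 0.1400 m
S_min ≈ 0.2850+0.0902+0.6860+0.1400  ⇒  S_min = 961/800 m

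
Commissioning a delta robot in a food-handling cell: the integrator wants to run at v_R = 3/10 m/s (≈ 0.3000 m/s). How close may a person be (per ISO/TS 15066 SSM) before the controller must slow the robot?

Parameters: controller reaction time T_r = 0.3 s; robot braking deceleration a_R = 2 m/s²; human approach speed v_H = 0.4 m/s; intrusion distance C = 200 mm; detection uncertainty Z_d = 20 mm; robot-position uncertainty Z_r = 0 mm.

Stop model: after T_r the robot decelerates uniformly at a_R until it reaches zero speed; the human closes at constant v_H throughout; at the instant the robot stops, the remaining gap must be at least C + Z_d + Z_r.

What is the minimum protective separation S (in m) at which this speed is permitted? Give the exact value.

S_min = 41/80 m = 0.5125 m

braking lasts T_s = (3/10)/2 = 0.1500 s
robot covers v_R·T_r = 0.3000·0.3000 = 0.0900 m before braking
robot covers 0.3000·0.1500 − ½·2.0000·0.1500² = 0.0225 m while stopping
person approaches 0.4000·(0.3000+0.1500) = 0.1800 m
residual clearance needed = 0.2000+0.0200+0.0000 = 0.2200 m
S_min ≈ 0.0900+0.0225+0.1800+0.2200  ⇒  S_min = 41/80 m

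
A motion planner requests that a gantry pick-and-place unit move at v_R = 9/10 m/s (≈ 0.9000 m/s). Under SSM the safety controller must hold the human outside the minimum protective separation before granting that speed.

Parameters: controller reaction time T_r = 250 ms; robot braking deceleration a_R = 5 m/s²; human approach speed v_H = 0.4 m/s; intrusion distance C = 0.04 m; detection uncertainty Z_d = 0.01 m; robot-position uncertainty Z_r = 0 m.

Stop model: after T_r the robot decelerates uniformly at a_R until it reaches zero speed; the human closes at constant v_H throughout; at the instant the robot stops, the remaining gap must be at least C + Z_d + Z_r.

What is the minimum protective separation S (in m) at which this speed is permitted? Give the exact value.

S_min = 66/125 m = 0.5280 m

T_s = v_R/a_R = (9/10)/5 = 0.1800 s
robot covers v_R·T_r = 0.9000·0.2500 = 0.2250 m before braking
robot under decel: 0.9000²/(2·5.0000) = 0.0810 m
human over T_r+T_s: 0.4000·(0.2500+0.1800) = 0.1720 m
C+Z_d+Z_r = 0.0400+0.0100+0.0000 = 0.0500 m
S_min ≈ 0.2250+0.0810+0.1720+0.0500  ⇒  S_min = 66/125 m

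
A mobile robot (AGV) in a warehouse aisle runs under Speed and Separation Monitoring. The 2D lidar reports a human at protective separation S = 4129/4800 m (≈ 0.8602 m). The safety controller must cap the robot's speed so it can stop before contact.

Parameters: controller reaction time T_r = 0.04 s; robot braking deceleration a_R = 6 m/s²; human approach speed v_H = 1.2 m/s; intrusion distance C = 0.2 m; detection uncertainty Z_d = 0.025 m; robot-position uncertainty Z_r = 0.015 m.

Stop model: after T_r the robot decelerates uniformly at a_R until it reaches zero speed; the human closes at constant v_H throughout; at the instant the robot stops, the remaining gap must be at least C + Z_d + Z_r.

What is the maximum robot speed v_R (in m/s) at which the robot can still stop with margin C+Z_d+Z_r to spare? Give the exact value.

collect terms ⇒ (1/12)·v_R² + (6/25)·v_R + (-13733/24000) = 0
  disc = (6/25)² − 4·(1/12)·(-13733/24000) = 89401/360000 ; √disc = 299/600
  v_R = (−(6/25) + 299/600) / (2·(1/12)) = 31/20 m/s
check:
braking lasts T_s = (31/20)/6 = 0.2583 s
robot covers v_R·T_r = 1.5500·0.0400 = 0.0620 m before braking
robot covers 1.5500·0.2583 − ½·6.0000·0.2583² = 0.2002 m while stopping
human closes 1.2000·0.2983 = 0.3580 m
margins: 0.2000+0.0250+0.0150 = 0.2400 m
sum ≈ 0.0620+0.2002+0.3580+0.2400 ≈ 0.8602 m = S ✓

v_R_max = 31/20 m/s = 1.5500 m/s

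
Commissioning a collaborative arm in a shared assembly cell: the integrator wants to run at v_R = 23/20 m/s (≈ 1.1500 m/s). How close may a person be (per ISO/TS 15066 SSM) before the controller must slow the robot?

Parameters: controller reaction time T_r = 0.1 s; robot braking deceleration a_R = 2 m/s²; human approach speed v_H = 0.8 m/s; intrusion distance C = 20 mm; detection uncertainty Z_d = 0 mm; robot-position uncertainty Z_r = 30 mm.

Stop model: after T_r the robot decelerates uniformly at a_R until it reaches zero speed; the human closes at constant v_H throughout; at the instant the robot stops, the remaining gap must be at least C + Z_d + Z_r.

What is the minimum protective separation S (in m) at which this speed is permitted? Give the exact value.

S_min = 1657/1600 m = 1.0356 m

T_s = v_R/a_R = (23/20)/2 = 0.5750 s
reaction-phase robot travel = 1.1500·0.1000 = 0.1150 m
robot covers 1.1500·0.5750 − ½·2.0000·0.5750² = 0.3306 m while stopping
human over T_r+T_s: 0.8000·(0.1000+0.5750) = 0.5400 m
residual clearance needed = 0.0200+0.0000+0.0300 = 0.0500 m
S_min ≈ 0.1150+0.3306+0.5400+0.0500  ⇒  S_min = 1657/1600 m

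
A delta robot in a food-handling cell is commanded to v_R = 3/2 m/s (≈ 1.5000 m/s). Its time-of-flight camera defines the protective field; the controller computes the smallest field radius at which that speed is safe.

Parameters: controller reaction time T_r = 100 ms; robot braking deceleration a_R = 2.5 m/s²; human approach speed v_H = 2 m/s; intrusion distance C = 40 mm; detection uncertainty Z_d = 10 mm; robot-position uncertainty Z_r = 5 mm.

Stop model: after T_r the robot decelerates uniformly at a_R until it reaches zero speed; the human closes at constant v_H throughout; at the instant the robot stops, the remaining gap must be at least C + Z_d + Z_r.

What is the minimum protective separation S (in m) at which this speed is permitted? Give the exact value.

braking lasts T_s = (3/2)/(5/2) = 0.6000 s
robot in T_r: 1.5000·0.1000 = 0.1500 m
robot under decel: 1.5000²/(2·2.5000) = 0.4500 m
human over T_r+T_s: 2.0000·(0.1000+0.6000) = 1.4000 m
C+Z_d+Z_r = 0.0400+0.0100+0.0050 = 0.0550 m
S_min ≈ 0.1500+0.4500+1.4000+0.0550  ⇒  S_min = 411/200 m

S_min = 411/200 m = 2.0550 m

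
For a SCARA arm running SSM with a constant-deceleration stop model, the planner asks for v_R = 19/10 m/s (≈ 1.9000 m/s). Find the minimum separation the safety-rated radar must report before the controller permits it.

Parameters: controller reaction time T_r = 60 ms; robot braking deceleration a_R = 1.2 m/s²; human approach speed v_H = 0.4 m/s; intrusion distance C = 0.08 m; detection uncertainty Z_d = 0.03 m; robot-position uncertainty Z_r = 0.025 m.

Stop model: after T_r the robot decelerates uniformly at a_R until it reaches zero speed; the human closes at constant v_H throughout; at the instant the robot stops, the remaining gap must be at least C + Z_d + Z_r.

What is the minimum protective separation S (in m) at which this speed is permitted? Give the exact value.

S_min = 4821/2000 m = 2.4105 m

braking lasts T_s = (19/10)/(6/5) = 1.5833 s
reaction-phase robot travel = 1.9000·0.0600 = 0.1140 m
robot covers 1.9000·1.5833 − ½·1.2000·1.5833² = 1.5042 m while stopping
human over T_r+T_s: 0.4000·(0.0600+1.5833) = 0.6573 m
residual clearance needed = 0.0800+0.0300+0.0250 = 0.1350 m
S_min ≈ 0.1140+1.5042+0.6573+0.1350  ⇒  S_min = 4821/2000 m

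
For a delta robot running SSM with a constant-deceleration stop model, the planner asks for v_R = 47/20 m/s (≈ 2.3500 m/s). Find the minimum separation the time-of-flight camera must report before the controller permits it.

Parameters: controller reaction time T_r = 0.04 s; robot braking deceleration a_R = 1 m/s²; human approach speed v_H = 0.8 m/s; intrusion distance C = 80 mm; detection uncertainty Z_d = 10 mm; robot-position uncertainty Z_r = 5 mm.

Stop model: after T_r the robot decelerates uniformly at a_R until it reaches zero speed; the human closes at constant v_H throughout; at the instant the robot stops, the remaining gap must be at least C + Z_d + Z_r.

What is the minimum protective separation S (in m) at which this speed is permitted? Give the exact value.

S_min = 19449/4000 m = 4.8623 m

T_s = v_R/a_R = (47/20)/1 = 2.3500 s
robot covers v_R·T_r = 2.3500·0.0400 = 0.0940 m before braking
robot covers 2.3500·2.3500 − ½·1.0000·2.3500² = 2.7612 m while stopping
human closes 0.8000·2.3900 = 1.9120 m
margins: 0.0800+0.0100+0.0050 = 0.0950 m
S_min ≈ 0.0940+2.7612+1.9120+0.0950  ⇒  S_min = 19449/4000 m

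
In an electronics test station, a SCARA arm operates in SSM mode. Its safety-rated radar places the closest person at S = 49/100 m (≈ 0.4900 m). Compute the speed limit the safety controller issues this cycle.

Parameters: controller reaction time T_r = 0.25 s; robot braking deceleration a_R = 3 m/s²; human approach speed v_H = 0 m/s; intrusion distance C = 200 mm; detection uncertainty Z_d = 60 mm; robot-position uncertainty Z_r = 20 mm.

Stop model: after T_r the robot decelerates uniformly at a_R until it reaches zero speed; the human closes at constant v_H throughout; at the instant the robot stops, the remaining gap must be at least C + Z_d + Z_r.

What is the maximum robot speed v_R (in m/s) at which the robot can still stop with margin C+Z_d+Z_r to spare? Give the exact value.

quadratic (1/6)·v² + (1/4)·v + (-21/100) = 0
  disc = (1/4)² − 4·(1/6)·(-21/100) = 81/400 ; √disc = 9/20
  v_R = (−(1/4) + 9/20) / (2·(1/6)) = 3/5 m/s
check:
braking lasts T_s = (3/5)/3 = 0.2000 s
reaction-phase robot travel = 0.6000·0.2500 = 0.1500 m
robot covers 0.6000·0.2000 − ½·3.0000·0.2000² = 0.0600 m while stopping
human over T_r+T_s: 0.0000·(0.2500+0.2000) = 0.0000 m
C+Z_d+Z_r = 0.2000+0.0600+0.0200 = 0.2800 m
sum ≈ 0.1500+0.0600+0.0000+0.2800 ≈ 0.4900 m = S ✓

v_R_max = 3/5 m/s = 0.6000 m/s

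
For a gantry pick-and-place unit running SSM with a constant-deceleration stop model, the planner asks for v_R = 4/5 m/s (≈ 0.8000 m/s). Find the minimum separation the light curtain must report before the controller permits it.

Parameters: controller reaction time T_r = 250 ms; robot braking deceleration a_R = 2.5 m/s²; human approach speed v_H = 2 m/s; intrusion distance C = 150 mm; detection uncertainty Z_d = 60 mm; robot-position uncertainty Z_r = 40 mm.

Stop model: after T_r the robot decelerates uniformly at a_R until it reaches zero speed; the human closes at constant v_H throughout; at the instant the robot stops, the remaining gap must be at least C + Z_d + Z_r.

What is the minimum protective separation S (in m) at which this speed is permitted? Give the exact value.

S_min = 859/500 m = 1.7180 m

braking lasts T_s = (4/5)/(5/2) = 0.3200 s
reaction-phase robot travel = 0.8000·0.2500 = 0.2000 m
braking distance = 0.8000²/(2·2.5000) = 0.1280 m
human over T_r+T_s: 2.0000·(0.2500+0.3200) = 1.1400 m
C+Z_d+Z_r = 0.1500+0.0600+0.0400 = 0.2500 m
S_min ≈ 0.2000+0.1280+1.1400+0.2500  ⇒  S_min = 859/500 m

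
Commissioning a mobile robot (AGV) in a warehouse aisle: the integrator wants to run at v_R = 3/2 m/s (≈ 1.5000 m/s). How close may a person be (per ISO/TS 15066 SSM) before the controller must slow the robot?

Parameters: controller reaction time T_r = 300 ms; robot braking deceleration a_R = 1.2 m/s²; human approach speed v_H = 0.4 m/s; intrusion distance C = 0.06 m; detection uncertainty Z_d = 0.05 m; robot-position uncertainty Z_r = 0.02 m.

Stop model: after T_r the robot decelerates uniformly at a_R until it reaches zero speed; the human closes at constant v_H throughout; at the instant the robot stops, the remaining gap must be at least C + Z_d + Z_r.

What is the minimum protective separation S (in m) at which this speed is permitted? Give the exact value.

S_min = 171/80 m = 2.1375 m

T_s = v_R/a_R = (3/2)/(6/5) = 1.2500 s
reaction-phase robot travel = 1.5000·0.3000 = 0.4500 m
robot under decel: 1.5000²/(2·1.2000) = 0.9375 m
human closes 0.4000·1.5500 = 0.6200 m
margins: 0.0600+0.0500+0.0200 = 0.1300 m
S_min ≈ 0.4500+0.9375+0.6200+0.1300  ⇒  S_min = 171/80 m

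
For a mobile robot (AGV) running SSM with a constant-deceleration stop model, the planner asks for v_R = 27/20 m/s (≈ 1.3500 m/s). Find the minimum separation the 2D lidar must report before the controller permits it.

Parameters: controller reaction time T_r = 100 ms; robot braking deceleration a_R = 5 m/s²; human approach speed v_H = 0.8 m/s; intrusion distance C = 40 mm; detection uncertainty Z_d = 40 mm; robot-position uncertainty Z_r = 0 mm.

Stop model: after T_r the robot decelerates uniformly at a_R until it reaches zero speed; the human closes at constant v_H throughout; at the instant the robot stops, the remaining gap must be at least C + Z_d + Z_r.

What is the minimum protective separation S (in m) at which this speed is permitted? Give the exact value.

braking lasts T_s = (27/20)/5 = 0.2700 s
robot covers v_R·T_r = 1.3500·0.1000 = 0.1350 m before braking
braking distance = 1.3500²/(2·5.0000) = 0.1822 m
human over T_r+T_s: 0.8000·(0.1000+0.2700) = 0.2960 m
residual clearance needed = 0.0400+0.0400+0.0000 = 0.0800 m
S_min ≈ 0.1350+0.1822+0.2960+0.0800  ⇒  S_min = 2773/4000 m

S_min = 2773/4000 m = 0.6933 m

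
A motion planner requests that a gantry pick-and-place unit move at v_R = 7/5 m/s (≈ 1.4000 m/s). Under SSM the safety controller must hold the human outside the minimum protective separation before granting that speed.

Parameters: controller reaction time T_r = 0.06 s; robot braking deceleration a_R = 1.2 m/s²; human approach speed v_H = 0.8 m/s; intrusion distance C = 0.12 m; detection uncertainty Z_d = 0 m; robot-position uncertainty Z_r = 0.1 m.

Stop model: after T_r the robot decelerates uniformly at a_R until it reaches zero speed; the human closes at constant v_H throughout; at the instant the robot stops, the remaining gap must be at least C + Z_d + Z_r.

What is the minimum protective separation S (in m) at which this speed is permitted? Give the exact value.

S_min = 1051/500 m = 2.1020 m

T_s = v_R/a_R = (7/5)/(6/5) = 1.1667 s
robot covers v_R·T_r = 1.4000·0.0600 = 0.0840 m before braking
braking distance = 1.4000²/(2·1.2000) = 0.8167 m
human over T_r+T_s: 0.8000·(0.0600+1.1667) = 0.9813 m
residual clearance needed = 0.1200+0.0000+0.1000 = 0.2200 m
S_min ≈ 0.0840+0.8167+0.9813+0.2200  ⇒  S_min = 1051/500 m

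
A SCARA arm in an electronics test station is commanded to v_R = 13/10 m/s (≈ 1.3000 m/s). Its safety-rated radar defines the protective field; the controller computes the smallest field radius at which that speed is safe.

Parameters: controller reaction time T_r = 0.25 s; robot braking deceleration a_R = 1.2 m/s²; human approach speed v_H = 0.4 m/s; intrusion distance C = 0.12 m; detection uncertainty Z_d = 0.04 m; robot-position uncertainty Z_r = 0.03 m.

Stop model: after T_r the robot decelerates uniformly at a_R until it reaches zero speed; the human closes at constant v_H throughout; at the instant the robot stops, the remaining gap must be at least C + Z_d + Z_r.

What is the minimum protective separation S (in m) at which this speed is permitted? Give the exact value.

S_min = 701/400 m = 1.7525 m

stop time T_s = (13/10)/(6/5) = 1.0833 s
reaction-phase robot travel = 1.3000·0.2500 = 0.3250 m
braking distance = 1.3000²/(2·1.2000) = 0.7042 m
person approaches 0.4000·(0.2500+1.0833) = 0.5333 m
C+Z_d+Z_r = 0.1200+0.0400+0.0300 = 0.1900 m
S_min ≈ 0.3250+0.7042+0.5333+0.1900  ⇒  S_min = 701/400 m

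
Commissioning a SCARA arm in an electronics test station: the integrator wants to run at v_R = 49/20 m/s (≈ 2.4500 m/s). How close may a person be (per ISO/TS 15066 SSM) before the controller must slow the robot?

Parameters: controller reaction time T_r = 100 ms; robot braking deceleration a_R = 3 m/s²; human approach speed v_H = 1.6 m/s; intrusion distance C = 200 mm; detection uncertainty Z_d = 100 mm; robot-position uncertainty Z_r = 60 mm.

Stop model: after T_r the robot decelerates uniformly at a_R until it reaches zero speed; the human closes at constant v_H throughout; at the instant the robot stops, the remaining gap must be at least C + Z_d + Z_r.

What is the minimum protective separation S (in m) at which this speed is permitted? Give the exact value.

stop time T_s = (49/20)/3 = 0.8167 s
robot in T_r: 2.4500·0.1000 = 0.2450 m
robot under decel: 2.4500²/(2·3.0000) = 1.0004 m
person approaches 1.6000·(0.1000+0.8167) = 1.4667 m
margins: 0.2000+0.1000+0.0600 = 0.3600 m
S_min ≈ 0.2450+1.0004+1.4667+0.3600  ⇒  S_min = 7373/2400 m

S_min = 7373/2400 m = 3.0721 m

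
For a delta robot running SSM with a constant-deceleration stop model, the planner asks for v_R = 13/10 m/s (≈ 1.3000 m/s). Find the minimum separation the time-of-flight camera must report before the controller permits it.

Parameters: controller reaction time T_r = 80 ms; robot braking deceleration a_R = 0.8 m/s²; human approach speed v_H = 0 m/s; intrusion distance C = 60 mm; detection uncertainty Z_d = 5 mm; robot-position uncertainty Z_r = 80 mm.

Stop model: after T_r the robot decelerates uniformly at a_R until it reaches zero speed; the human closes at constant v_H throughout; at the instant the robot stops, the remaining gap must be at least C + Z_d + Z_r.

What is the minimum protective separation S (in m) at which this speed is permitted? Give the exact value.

braking lasts T_s = (13/10)/(4/5) = 1.6250 s
robot covers v_R·T_r = 1.3000·0.0800 = 0.1040 m before braking
braking distance = 1.3000²/(2·0.8000) = 1.0562 m
human over T_r+T_s: 0.0000·(0.0800+1.6250) = 0.0000 m
residual clearance needed = 0.0600+0.0050+0.0800 = 0.1450 m
S_min ≈ 0.1040+1.0562+0.0000+0.1450  ⇒  S_min = 5221/4000 m

S_min = 5221/4000 m = 1.3053 m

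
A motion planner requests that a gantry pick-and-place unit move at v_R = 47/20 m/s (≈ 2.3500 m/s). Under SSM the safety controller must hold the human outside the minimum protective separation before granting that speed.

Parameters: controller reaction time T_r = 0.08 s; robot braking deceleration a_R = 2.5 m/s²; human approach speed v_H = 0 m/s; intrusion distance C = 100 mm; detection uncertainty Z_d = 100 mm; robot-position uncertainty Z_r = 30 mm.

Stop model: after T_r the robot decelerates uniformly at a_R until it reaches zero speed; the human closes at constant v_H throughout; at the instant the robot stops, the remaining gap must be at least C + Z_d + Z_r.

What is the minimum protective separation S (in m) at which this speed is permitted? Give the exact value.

stop time T_s = (47/20)/(5/2) = 0.9400 s
reaction-phase robot travel = 2.3500·0.0800 = 0.1880 m
robot covers 2.3500·0.9400 − ½·2.5000·0.9400² = 1.1045 m while stopping
human over T_r+T_s: 0.0000·(0.0800+0.9400) = 0.0000 m
margins: 0.1000+0.1000+0.0300 = 0.2300 m
S_min ≈ 0.1880+1.1045+0.0000+0.2300  ⇒  S_min = 609/400 m

S_min = 609/400 m = 1.5225 m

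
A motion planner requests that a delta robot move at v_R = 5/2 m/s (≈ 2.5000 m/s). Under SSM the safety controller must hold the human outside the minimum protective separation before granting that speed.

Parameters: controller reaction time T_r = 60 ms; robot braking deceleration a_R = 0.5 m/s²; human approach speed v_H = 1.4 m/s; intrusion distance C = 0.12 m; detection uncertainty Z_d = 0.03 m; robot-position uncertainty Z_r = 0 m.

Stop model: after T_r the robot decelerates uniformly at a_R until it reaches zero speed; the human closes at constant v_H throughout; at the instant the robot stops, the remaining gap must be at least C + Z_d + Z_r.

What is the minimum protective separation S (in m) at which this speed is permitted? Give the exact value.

S_min = 6817/500 m = 13.6340 m

braking lasts T_s = (5/2)/(1/2) = 5.0000 s
robot in T_r: 2.5000·0.0600 = 0.1500 m
braking distance = 2.5000²/(2·0.5000) = 6.2500 m
human over T_r+T_s: 1.4000·(0.0600+5.0000) = 7.0840 m
C+Z_d+Z_r = 0.1200+0.0300+0.0000 = 0.1500 m
S_min ≈ 0.1500+6.2500+7.0840+0.1500  ⇒  S_min = 6817/500 m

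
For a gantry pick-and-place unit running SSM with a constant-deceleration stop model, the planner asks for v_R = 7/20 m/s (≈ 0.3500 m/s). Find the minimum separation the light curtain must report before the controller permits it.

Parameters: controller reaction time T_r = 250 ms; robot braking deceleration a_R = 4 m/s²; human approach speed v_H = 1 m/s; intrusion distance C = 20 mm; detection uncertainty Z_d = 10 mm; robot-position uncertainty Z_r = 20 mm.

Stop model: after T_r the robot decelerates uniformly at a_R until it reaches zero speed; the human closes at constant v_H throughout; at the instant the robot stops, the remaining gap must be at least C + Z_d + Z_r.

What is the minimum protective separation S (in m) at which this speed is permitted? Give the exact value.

T_s = v_R/a_R = (7/20)/4 = 0.0875 s
robot covers v_R·T_r = 0.3500·0.2500 = 0.0875 m before braking
braking distance = 0.3500²/(2·4.0000) = 0.0153 m
human over T_r+T_s: 1.0000·(0.2500+0.0875) = 0.3375 m
residual clearance needed = 0.0200+0.0100+0.0200 = 0.0500 m
S_min ≈ 0.0875+0.0153+0.3375+0.0500  ⇒  S_min = 1569/3200 m

S_min = 1569/3200 m = 0.4903 m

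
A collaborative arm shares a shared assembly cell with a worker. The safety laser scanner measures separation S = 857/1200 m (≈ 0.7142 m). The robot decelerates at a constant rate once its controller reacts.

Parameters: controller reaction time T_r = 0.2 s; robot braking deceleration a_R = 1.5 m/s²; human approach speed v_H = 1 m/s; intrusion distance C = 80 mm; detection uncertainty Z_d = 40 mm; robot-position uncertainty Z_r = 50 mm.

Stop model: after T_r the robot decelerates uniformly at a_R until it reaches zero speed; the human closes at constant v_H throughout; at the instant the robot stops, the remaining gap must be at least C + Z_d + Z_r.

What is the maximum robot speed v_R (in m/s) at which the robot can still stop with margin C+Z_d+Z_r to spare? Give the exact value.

v_R_max = 7/20 m/s = 0.3500 m/s

collect terms ⇒ (1/3)·v_R² + (13/15)·v_R + (-413/1200) = 0
  disc = (13/15)² − 4·(1/3)·(-413/1200) = 121/100 ; √disc = 11/10
  v_R = (−(13/15) + 11/10) / (2·(1/3)) = 7/20 m/s
check:
braking lasts T_s = (7/20)/(3/2) = 0.2333 s
reaction-phase robot travel = 0.3500·0.2000 = 0.0700 m
braking distance = 0.3500²/(2·1.5000) = 0.0408 m
human closes 1.0000·0.4333 = 0.4333 m
residual clearance needed = 0.0800+0.0400+0.0500 = 0.1700 m
sum ≈ 0.0700+0.0408+0.4333+0.1700 ≈ 0.7142 m = S ✓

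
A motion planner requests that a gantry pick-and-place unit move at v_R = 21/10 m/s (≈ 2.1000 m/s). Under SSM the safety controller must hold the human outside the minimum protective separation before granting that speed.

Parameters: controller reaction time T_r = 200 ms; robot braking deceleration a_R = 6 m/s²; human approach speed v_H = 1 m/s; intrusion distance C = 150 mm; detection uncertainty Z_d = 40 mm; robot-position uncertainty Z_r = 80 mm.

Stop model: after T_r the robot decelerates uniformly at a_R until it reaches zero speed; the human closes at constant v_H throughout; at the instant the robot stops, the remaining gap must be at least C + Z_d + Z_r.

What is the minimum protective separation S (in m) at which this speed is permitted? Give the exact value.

S_min = 643/400 m = 1.6075 m

T_s = v_R/a_R = (21/10)/6 = 0.3500 s
robot covers v_R·T_r = 2.1000·0.2000 = 0.4200 m before braking
braking distance = 2.1000²/(2·6.0000) = 0.3675 m
human closes 1.0000·0.5500 = 0.5500 m
margins: 0.1500+0.0400+0.0800 = 0.2700 m
S_min ≈ 0.4200+0.3675+0.5500+0.2700  ⇒  S_min = 643/400 m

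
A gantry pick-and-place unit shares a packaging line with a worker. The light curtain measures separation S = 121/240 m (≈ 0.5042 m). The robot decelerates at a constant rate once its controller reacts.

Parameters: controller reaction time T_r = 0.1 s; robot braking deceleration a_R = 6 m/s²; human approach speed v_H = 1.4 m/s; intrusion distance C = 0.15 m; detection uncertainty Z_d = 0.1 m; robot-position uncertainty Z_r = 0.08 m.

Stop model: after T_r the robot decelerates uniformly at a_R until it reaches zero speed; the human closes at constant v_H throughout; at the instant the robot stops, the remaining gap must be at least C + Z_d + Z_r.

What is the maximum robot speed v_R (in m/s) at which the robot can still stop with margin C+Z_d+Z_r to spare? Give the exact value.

collect terms ⇒ (1/12)·v_R² + (1/3)·v_R + (-41/1200) = 0
  disc = (1/3)² − 4·(1/12)·(-41/1200) = 49/400 ; √disc = 7/20
  v_R = (−(1/3) + 7/20) / (2·(1/12)) = 1/10 m/s
check:
stop time T_s = (1/10)/6 = 0.0167 s
robot covers v_R·T_r = 0.1000·0.1000 = 0.0100 m before braking
robot under decel: 0.1000²/(2·6.0000) = 0.0008 m
person approaches 1.4000·(0.1000+0.0167) = 0.1633 m
margins: 0.1500+0.1000+0.0800 = 0.3300 m
sum ≈ 0.0100+0.0008+0.1633+0.3300 ≈ 0.5042 m = S ✓

v_R_max = 1/10 m/s = 0.1000 m/s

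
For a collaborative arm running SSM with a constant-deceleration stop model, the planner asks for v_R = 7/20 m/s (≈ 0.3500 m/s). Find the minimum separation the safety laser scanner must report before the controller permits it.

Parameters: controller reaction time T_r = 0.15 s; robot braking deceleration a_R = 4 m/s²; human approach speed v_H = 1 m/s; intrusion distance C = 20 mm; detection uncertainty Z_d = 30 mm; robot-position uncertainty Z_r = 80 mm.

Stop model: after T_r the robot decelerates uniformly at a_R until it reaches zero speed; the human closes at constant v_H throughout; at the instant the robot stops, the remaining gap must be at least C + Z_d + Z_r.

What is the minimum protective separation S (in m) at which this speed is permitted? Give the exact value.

T_s = v_R/a_R = (7/20)/4 = 0.0875 s
robot covers v_R·T_r = 0.3500·0.1500 = 0.0525 m before braking
robot under decel: 0.3500²/(2·4.0000) = 0.0153 m
person approaches 1.0000·(0.1500+0.0875) = 0.2375 m
C+Z_d+Z_r = 0.0200+0.0300+0.0800 = 0.1300 m
S_min ≈ 0.0525+0.0153+0.2375+0.1300  ⇒  S_min = 1393/3200 m

S_min = 1393/3200 m = 0.4353 m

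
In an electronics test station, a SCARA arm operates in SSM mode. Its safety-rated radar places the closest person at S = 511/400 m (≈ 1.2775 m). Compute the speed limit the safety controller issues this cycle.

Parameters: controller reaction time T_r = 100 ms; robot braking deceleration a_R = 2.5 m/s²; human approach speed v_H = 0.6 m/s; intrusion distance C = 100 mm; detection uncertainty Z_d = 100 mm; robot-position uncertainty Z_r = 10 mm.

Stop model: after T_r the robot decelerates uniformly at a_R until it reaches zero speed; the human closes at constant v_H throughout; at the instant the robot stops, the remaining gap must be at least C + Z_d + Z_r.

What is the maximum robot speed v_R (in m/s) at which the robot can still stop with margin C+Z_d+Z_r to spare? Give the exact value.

v_R_max = 31/20 m/s = 1.5500 m/s

collect terms ⇒ (1/5)·v_R² + (17/50)·v_R + (-403/400) = 0
  disc = (17/50)² − 4·(1/5)·(-403/400) = 576/625 ; √disc = 24/25
  v_R = (−(17/50) + 24/25) / (2·(1/5)) = 31/20 m/s
check:
braking lasts T_s = (31/20)/(5/2) = 0.6200 s
reaction-phase robot travel = 1.5500·0.1000 = 0.1550 m
robot under decel: 1.5500²/(2·2.5000) = 0.4805 m
person approaches 0.6000·(0.1000+0.6200) = 0.4320 m
residual clearance needed = 0.1000+0.1000+0.0100 = 0.2100 m
sum ≈ 0.1550+0.4805+0.4320+0.2100 ≈ 1.2775 m = S ✓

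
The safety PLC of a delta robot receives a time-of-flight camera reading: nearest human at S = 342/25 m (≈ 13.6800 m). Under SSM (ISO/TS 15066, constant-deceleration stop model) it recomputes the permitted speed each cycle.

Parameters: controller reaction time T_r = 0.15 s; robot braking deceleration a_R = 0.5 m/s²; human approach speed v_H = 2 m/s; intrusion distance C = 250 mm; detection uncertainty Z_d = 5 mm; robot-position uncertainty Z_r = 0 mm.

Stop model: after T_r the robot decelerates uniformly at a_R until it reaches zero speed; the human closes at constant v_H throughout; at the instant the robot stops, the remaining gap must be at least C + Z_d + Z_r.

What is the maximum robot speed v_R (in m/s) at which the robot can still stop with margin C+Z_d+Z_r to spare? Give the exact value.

collect terms ⇒ (1)·v_R² + (83/20)·v_R + (-105/8) = 0
  disc = (83/20)² − 4·(1)·(-105/8) = 27889/400 ; √disc = 167/20
  v_R = (−(83/20) + 167/20) / (2·(1)) = 21/10 m/s
check:
stop time T_s = (21/10)/(1/2) = 4.2000 s
robot covers v_R·T_r = 2.1000·0.1500 = 0.3150 m before braking
robot covers 2.1000·4.2000 − ½·0.5000·4.2000² = 4.4100 m while stopping
human closes 2.0000·4.3500 = 8.7000 m
margins: 0.2500+0.0050+0.0000 = 0.2550 m
sum ≈ 0.3150+4.4100+8.7000+0.2550 ≈ 13.6800 m = S ✓

v_R_max = 21/10 m/s = 2.1000 m/s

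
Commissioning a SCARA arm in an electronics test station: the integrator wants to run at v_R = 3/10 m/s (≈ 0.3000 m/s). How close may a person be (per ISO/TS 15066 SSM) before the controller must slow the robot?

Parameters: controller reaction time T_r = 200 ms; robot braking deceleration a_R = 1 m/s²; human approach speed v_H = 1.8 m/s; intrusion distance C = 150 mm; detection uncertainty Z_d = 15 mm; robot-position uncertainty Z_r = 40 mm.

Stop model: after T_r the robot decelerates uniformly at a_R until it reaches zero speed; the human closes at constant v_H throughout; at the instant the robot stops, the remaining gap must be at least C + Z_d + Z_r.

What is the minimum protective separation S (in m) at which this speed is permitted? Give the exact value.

stop time T_s = (3/10)/1 = 0.3000 s
robot in T_r: 0.3000·0.2000 = 0.0600 m
robot under decel: 0.3000²/(2·1.0000) = 0.0450 m
human closes 1.8000·0.5000 = 0.9000 m
residual clearance needed = 0.1500+0.0150+0.0400 = 0.2050 m
S_min ≈ 0.0600+0.0450+0.9000+0.2050  ⇒  S_min = 121/100 m

S_min = 121/100 m = 1.2100 m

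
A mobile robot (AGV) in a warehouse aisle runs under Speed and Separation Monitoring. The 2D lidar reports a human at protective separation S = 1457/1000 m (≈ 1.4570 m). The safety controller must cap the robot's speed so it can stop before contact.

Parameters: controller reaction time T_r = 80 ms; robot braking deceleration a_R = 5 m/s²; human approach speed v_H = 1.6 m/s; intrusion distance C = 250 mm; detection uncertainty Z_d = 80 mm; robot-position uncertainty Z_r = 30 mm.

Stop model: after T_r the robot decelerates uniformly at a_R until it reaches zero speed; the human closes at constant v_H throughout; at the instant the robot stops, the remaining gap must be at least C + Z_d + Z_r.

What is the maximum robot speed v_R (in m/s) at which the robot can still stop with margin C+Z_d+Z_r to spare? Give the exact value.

v_R_max = 17/10 m/s = 1.7000 m/s

at the boundary: (1/10)·v² + (2/5)·v + (-969/1000) = 0
  disc = (2/5)² − 4·(1/10)·(-969/1000) = 1369/2500 ; √disc = 37/50
  v_R = (−(2/5) + 37/50) / (2·(1/10)) = 17/10 m/s
check:
braking lasts T_s = (17/10)/5 = 0.3400 s
robot in T_r: 1.7000·0.0800 = 0.1360 m
robot under decel: 1.7000²/(2·5.0000) = 0.2890 m
person approaches 1.6000·(0.0800+0.3400) = 0.6720 m
residual clearance needed = 0.2500+0.0800+0.0300 = 0.3600 m
sum ≈ 0.1360+0.2890+0.6720+0.3600 ≈ 1.4570 m = S ✓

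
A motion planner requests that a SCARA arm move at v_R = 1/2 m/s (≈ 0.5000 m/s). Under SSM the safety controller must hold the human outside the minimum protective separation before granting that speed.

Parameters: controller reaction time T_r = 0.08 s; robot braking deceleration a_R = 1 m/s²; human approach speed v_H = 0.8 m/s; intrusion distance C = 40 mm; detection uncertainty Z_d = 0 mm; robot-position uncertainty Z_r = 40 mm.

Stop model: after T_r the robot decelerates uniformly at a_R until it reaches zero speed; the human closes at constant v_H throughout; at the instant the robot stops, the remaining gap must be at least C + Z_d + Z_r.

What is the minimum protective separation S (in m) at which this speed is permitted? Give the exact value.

T_s = v_R/a_R = (1/2)/1 = 0.5000 s
reaction-phase robot travel = 0.5000·0.0800 = 0.0400 m
robot covers 0.5000·0.5000 − ½·1.0000·0.5000² = 0.1250 m while stopping
human over T_r+T_s: 0.8000·(0.0800+0.5000) = 0.4640 m
C+Z_d+Z_r = 0.0400+0.0000+0.0400 = 0.0800 m
S_min ≈ 0.0400+0.1250+0.4640+0.0800  ⇒  S_min = 709/1000 m

S_min = 709/1000 m = 0.7090 m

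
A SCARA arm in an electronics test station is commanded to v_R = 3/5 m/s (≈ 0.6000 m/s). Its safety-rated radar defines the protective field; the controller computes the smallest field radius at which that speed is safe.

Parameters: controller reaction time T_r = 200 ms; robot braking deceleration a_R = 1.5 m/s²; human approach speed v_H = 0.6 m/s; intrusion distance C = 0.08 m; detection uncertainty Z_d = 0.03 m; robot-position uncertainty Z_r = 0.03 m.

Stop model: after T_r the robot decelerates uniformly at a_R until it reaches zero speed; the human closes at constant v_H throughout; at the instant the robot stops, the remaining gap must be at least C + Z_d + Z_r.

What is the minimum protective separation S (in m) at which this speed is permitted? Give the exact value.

stop time T_s = (3/5)/(3/2) = 0.4000 s
reaction-phase robot travel = 0.6000·0.2000 = 0.1200 m
robot covers 0.6000·0.4000 − ½·1.5000·0.4000² = 0.1200 m while stopping
human closes 0.6000·0.6000 = 0.3600 m
C+Z_d+Z_r = 0.0800+0.0300+0.0300 = 0.1400 m
S_min ≈ 0.1200+0.1200+0.3600+0.1400  ⇒  S_min = 37/50 m

S_min = 37/50 m = 0.7400 m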